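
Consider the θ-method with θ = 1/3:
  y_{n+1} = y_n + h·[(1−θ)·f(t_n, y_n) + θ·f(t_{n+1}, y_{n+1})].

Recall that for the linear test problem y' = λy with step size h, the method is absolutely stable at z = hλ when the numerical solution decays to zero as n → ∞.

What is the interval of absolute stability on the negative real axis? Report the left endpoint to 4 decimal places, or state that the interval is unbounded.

z∈(-6.0000,0).

Test eqn y'=λy, z=hλ:
  y_{n+1} = y_n + z·[2/3·y_n + 1/3·y_{n+1}] ⇒ (1 − 1/3z)y_{n+1} = (1 + 2/3z)y_n
  R(z) = (1 + 2/3z)/(1 − 1/3z).

Need |R(x)|<1, x<0.
x=-0.55: |R|=0.5352
R=−1: 1+2/3x = −1+1/3x ⇒ -1/3x=2 ⇒ x=2/(-1/3)=-6.0000
Confirm numerically:
  x=-5.827: |R|=0.98040 <1
  x=-5.602: |R|=0.95373 <1
  x=-3.314: |R|=0.57460 <1
  x=-6.258: |R|=1.02787 >1
  x=-6.062: |R|=1.00684 >1
Interval (-6.0000, 0).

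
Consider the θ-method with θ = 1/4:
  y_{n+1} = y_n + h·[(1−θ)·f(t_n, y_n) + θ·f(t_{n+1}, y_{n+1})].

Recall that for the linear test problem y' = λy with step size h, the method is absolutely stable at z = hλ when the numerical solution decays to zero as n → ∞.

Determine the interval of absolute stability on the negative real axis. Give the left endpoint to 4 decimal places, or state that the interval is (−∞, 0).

(-4.0000, 0).

On y'=λy, z=hλ:
  y_{n+1} = y_n + z·[3/4·y_n + 1/4·y_{n+1}] ⇒ (1 − 1/4z)y_{n+1} = (1 + 3/4z)y_n
  R(z) = (1 + 3/4z)/(1 − 1/4z).

Find x<0 with |R(x)|<1.
x=-1.47: |R|=0.0750
R=−1: 1+3/4x = −1+1/4x ⇒ -1/2x=2 ⇒ x=2/(-1/2)=-4.0000
Confirm numerically:
  x=-3.622: |R|=0.90081 <1
  x=-3.506: |R|=0.86837 <1
  x=-2.500: |R|=0.53846 <1
  x=-1.646: |R|=0.16614 <1
  x=-4.544: |R|=1.12734 >1
  x=-4.410: |R|=1.09750 >1
  x=-4.179: |R|=1.04377 >1
So |R|<1 on (-4.0000, 0).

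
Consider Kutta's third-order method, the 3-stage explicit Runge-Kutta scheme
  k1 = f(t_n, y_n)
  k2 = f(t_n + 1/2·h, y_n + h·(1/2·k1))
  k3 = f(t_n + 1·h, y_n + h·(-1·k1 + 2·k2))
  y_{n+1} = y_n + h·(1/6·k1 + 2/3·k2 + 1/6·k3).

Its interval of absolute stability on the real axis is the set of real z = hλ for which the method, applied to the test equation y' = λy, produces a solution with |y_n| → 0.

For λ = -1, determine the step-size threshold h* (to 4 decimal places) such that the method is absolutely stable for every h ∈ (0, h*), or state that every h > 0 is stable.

Set f=λy, z=hλ:
  order 3, 3-stage ⇒ R(z)=1+z+z^2/2+z^3/6
  (e.g. R(-1.55)=0.03060, |R|=0.03060)

Find x<0 with |R(x)|<1.
x=-1.55: |R|=0.0306
|R(-2.72)|=1.3747 |R(-1.42)|=0.1110 |R(-1.15)|=0.2578
Bisect:
  x_lo=-3.0855 |R|=2.2212  x_hi=-0.0717 |R|=0.9308
  mid=-1.57860 |R|=0.01175 →hi
  mid=-2.33206 |R|=0.72663 →hi
  mid=-2.70880 |R|=1.35267 →lo
  mid=-2.52043 |R|=1.01268 →lo
  mid=-2.42625 |R|=0.86333 →hi
  mid=-2.47334 |R|=0.93637 →hi
  mid=-2.49688 |R|=0.97411 →hi
  ...
  [-2.51289,-2.51270] ⇒ x*=-2.5127
So |R|<1 on (-2.5127, 0).

(-2.5127,0); λ=-1 ⇒ h* = 2.5127.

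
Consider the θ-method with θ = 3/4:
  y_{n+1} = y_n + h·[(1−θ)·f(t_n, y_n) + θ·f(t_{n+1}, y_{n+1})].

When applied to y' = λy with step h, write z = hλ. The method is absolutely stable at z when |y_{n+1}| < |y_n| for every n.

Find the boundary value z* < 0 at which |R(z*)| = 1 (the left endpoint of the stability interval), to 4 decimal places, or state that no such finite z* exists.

unbounded; (−∞, 0).

Test eqn y'=λy, z=hλ:
  y_{n+1} = y_n + z·[1/4·y_n + 3/4·y_{n+1}] ⇒ (1 − 3/4z)y_{n+1} = (1 + 1/4z)y_n
  R(z) = (1 + 1/4z)/(1 − 3/4z).

Find x<0 with |R(x)|<1.
x=-0.93: |R|=0.4521
x=-2: |R|=0.2000
x=-10: |R|=0.1765
x=-100: |R|=0.3158
θ=3/4≥1/2 ⇒ |1+1/4x|<|1−3/4x| ∀x<0 ⇒ unbounded interval.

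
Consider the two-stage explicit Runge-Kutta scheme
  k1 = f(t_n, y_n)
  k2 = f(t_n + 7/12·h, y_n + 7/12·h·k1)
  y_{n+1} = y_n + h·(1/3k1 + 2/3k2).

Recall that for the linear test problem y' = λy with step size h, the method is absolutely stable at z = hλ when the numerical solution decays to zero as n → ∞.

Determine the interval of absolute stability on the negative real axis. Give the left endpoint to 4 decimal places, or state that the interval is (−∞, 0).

(-2.5714, 0).

With y'=λy (z=hλ):
  k1=λy_n ⇒ h·k1=z·y_n;  k2=λ(1+7/12z)y_n ⇒ h·k2=z(1+7/12z)y_n
  y_{n+1}/y_n = 1 + 1/3z + 2/3z(1+7/12z) = 1 + z + 7/18z²
  ⇒ R(z) = 1 + z + 7/18z².

Find x<0 with |R(x)|<1.
x=-0.67: |R|=0.5046
R=1: x+7/18x²=0 ⇒ x=−18/7=-2.5714; min R=1−1/(4·7/18)=0.3571>−1
Confirm numerically:
  x=-2.476: |R|=0.90811 <1
  x=-2.023: |R|=0.56854 <1
  x=-1.470: |R|=0.37035 <1
  x=-3.042: |R|=1.55669 >1
  x=-3.031: |R|=1.54171 >1
So |R|<1 on (-2.5714, 0).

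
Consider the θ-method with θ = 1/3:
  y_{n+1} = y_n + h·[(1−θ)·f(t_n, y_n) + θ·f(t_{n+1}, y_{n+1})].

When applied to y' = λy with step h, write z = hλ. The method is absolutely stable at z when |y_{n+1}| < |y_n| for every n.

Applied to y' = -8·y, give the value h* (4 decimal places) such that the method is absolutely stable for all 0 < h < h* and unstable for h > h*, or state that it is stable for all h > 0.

(-6.0000,0); λ=-8 ⇒ h* = (6)/8 = 0.7500.

On y'=λy, z=hλ:
  y_{n+1} = y_n + z·[2/3·y_n + 1/3·y_{n+1}] ⇒ (1 − 1/3z)y_{n+1} = (1 + 2/3z)y_n
  so R(z) = (1 + 2/3z)/(1 − 1/3z).

Find x<0 with |R(x)|<1.
x=-1.34: |R|=0.0737
R=−1: 1+2/3x = −1+1/3x ⇒ -1/3x=2 ⇒ x=2/(-1/3)=-6.0000
Confirm numerically:
  x=-3.527: |R|=0.62111 <1
  x=-3.398: |R|=0.59331 <1
  x=-3.319: |R|=0.57572 <1
  x=-6.314: |R|=1.03371 >1
  x=-6.113: |R|=1.01240 >1
  x=-6.059: |R|=1.00651 >1
Stable set (-6.0000, 0).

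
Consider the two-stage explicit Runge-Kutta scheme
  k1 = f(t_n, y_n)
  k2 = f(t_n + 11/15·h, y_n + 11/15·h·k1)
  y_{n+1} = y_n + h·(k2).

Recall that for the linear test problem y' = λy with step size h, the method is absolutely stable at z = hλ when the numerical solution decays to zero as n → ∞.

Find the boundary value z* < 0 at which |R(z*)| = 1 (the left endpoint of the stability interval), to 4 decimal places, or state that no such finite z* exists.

left endpoint -1.3636.

With y'=λy (z=hλ):
  k1=λy_n ⇒ h·k1=z·y_n;  k2=λ(1+11/15z)y_n ⇒ h·k2=z(1+11/15z)y_n
  y_{n+1}/y_n = 1 + z(1+11/15z) = 1 + z + 11/15z²
  Hence R(z) = 1 + z + 11/15z².

Solve |R(x)|<1 on ℝ⁻.
x=-1.23: |R|=0.8795
R=1: x+11/15x²=0 ⇒ x=−15/11=-1.3636; min R=1−1/(4·11/15)=0.6591>−1
Confirm numerically:
  x=-1.249: |R|=0.89500 <1
  x=-0.866: |R|=0.68397 <1
  x=-0.632: |R|=0.66091 <1
  x=-0.612: |R|=0.66267 <1
  x=-1.854: |R|=1.66670 >1
  x=-1.677: |R|=1.38537 >1
  x=-1.412: |R|=1.05008 >1
Interval (-1.3636, 0).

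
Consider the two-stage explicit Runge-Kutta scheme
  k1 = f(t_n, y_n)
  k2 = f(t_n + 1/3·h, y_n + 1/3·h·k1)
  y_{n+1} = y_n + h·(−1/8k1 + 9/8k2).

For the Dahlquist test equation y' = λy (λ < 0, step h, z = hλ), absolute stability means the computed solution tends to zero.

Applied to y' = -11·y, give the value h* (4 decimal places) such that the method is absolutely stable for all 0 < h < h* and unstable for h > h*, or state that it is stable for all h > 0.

(-2.6667,0); λ=-11 ⇒ h* = (8/3)/11 = 0.2424.

Test eqn y'=λy, z=hλ:
  k1=λy_n ⇒ h·k1=z·y_n;  k2=λ(1+1/3z)y_n ⇒ h·k2=z(1+1/3z)y_n
  y_{n+1}/y_n = 1 − 1/8z + 9/8z(1+1/3z) = 1 + z + 3/8z²
  so R(z) = 1 + z + 3/8z².

Find x<0 with |R(x)|<1.
x=-0.62: |R|=0.5241
R=1: x+3/8x²=0 ⇒ x=−8/3=-2.6667; min R=1−1/(4·3/8)=0.3333>−1
Confirm numerically:
  x=-1.894: |R|=0.45121 <1
  x=-1.616: |R|=0.36330 <1
  x=-1.565: |R|=0.35346 <1
  x=-1.510: |R|=0.34504 <1
  x=-2.914: |R|=1.27027 >1
  x=-2.712: |R|=1.04610 >1
Interval (-2.6667, 0).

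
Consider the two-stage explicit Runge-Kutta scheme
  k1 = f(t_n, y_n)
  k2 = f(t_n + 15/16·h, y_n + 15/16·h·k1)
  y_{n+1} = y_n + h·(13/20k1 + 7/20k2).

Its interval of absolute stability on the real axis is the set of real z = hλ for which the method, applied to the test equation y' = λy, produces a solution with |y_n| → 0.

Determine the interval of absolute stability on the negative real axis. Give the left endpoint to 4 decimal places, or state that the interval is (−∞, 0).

(-3.0476, 0).

Set f=λy, z=hλ:
  k1=λy_n ⇒ h·k1=z·y_n;  k2=λ(1+15/16z)y_n ⇒ h·k2=z(1+15/16z)y_n
  y_{n+1}/y_n = 1 + 13/20z + 7/20z(1+15/16z) = 1 + z + 21/64z²
  R(z) = 1 + z + 21/64z².

Need |R(x)|<1, x<0.
x=-1.5: |R|=0.2383
R=1: x+21/64x²=0 ⇒ x=−64/21=-3.0476; min R=1−1/(4·21/64)=0.2381>−1
Confirm numerically:
  x=-2.657: |R|=0.65945 <1
  x=-2.477: |R|=0.53622 <1
  x=-2.077: |R|=0.33851 <1
  x=-3.287: |R|=1.25818 >1
  x=-3.190: |R|=1.14903 >1
So |R|<1 on (-3.0476, 0).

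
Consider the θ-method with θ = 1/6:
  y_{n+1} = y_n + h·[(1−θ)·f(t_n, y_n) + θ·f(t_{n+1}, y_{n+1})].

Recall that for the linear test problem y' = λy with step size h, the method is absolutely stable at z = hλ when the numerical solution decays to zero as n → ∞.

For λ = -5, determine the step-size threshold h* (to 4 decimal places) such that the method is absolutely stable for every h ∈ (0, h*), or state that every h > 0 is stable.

(-3.0000,0); λ=-5 ⇒ h* = (3)/5 = 0.6000.

With y'=λy (z=hλ):
  y_{n+1} = y_n + z·[5/6·y_n + 1/6·y_{n+1}] ⇒ (1 − 1/6z)y_{n+1} = (1 + 5/6z)y_n
  R(z) = (1 + 5/6z)/(1 − 1/6z).

Need |R(x)|<1, x<0.
x=-1.65: |R|=0.2941
R=−1: 1+5/6x = −1+1/6x ⇒ -2/3x=2 ⇒ x=2/(-2/3)=-3.0000
Confirm numerically:
  x=-2.539: |R|=0.78405 <1
  x=-2.198: |R|=0.60869 <1
  x=-1.808: |R|=0.38934 <1
  x=-3.239: |R|=1.10347 >1
  x=-3.120: |R|=1.05263 >1
So |R|<1 on (-3.0000, 0).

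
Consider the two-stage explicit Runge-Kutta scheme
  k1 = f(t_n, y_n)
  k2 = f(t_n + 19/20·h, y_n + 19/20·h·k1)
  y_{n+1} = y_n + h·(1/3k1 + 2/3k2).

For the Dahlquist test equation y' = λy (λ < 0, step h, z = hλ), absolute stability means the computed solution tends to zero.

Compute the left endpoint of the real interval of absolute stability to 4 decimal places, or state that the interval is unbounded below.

Test eqn y'=λy, z=hλ:
  k1=λy_n ⇒ h·k1=z·y_n;  k2=λ(1+19/20z)y_n ⇒ h·k2=z(1+19/20z)y_n
  y_{n+1}/y_n = 1 + 1/3z + 2/3z(1+19/20z) = 1 + z + 19/30z²
  so R(z) = 1 + z + 19/30z².

Need |R(x)|<1, x<0.
x=-0.32: |R|=0.7449
R=1: x+19/30x²=0 ⇒ x=−30/19=-1.5789; min R=1−1/(4·19/30)=0.6053>−1
Confirm numerically:
  x=-1.433: |R|=0.86754 <1
  x=-1.158: |R|=0.69128 <1
  x=-1.047: |R|=0.64727 <1
  x=-2.006: |R|=1.54256 >1
  x=-1.901: |R|=1.38774 >1
  x=-1.768: |R|=1.21169 >1
Stable set (-1.5789, 0).

z* = -1.5789.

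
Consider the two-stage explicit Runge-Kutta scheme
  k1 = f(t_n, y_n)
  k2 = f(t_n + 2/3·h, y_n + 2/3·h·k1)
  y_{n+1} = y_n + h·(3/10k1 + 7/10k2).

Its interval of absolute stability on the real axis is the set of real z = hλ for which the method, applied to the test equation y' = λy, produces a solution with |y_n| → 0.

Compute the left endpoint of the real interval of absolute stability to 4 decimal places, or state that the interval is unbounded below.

Test eqn y'=λy, z=hλ:
  k1=λy_n ⇒ h·k1=z·y_n;  k2=λ(1+2/3z)y_n ⇒ h·k2=z(1+2/3z)y_n
  y_{n+1}/y_n = 1 + 3/10z + 7/10z(1+2/3z) = 1 + z + 7/15z²
  Hence R(z) = 1 + z + 7/15z².

Find x<0 with |R(x)|<1.
x=-1.59: |R|=0.5898
R=1: x+7/15x²=0 ⇒ x=−15/7=-2.1429; min R=1−1/(4·7/15)=0.4643>−1
Confirm numerically:
  x=-1.990: |R|=0.85805 <1
  x=-1.920: |R|=0.80032 <1
  x=-1.856: |R|=0.75154 <1
  x=-1.596: |R|=0.59270 <1
  x=-2.687: |R|=1.68232 >1
  x=-2.639: |R|=1.61102 >1
So |R|<1 on (-2.1429, 0).

left endpoint -2.1429.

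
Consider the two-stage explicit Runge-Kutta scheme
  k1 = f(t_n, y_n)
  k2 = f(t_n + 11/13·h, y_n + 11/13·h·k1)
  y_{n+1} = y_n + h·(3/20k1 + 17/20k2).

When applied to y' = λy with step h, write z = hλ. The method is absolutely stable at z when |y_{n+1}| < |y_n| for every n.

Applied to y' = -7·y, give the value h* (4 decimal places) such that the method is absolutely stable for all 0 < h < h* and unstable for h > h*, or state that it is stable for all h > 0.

(-1.3904,0); λ=-7 ⇒ h* = (260/187)/7 = 0.1986.

On y'=λy, z=hλ:
  k1=λy_n ⇒ h·k1=z·y_n;  k2=λ(1+11/13z)y_n ⇒ h·k2=z(1+11/13z)y_n
  y_{n+1}/y_n = 1 + 3/20z + 17/20z(1+11/13z) = 1 + z + 187/260z²
  Hence R(z) = 1 + z + 187/260z².

Solve |R(x)|<1 on ℝ⁻.
x=-1.06: |R|=0.7481
R=1: x+187/260x²=0 ⇒ x=−260/187=-1.3904; min R=1−1/(4·187/260)=0.6524>−1
Confirm numerically:
  x=-1.320: |R|=0.93319 <1
  x=-1.051: |R|=0.74346 <1
  x=-1.019: |R|=0.72782 <1
  x=-1.553: |R|=1.18165 >1
  x=-1.485: |R|=1.10107 >1
So |R|<1 on (-1.3904, 0).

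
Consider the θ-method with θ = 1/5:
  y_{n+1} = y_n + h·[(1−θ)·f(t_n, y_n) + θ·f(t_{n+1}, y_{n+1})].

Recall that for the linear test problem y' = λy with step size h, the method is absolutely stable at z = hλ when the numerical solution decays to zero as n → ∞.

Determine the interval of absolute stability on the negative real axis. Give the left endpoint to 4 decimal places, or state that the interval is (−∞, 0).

z∈(-3.3333,0).

Test eqn y'=λy, z=hλ:
  y_{n+1} = y_n + z·[4/5·y_n + 1/5·y_{n+1}] ⇒ (1 − 1/5z)y_{n+1} = (1 + 4/5z)y_n
  R(z) = (1 + 4/5z)/(1 − 1/5z).

Solve |R(x)|<1 on ℝ⁻.
x=-1.65: |R|=0.2406
R=−1: 1+4/5x = −1+1/5x ⇒ -3/5x=2 ⇒ x=2/(-3/5)=-3.3333
Confirm numerically:
  x=-3.079: |R|=0.90556 <1
  x=-2.919: |R|=0.84304 <1
  x=-1.793: |R|=0.31974 <1
  x=-1.648: |R|=0.23947 <1
  x=-3.886: |R|=1.18659 >1
  x=-3.609: |R|=1.09606 >1
Interval (-3.3333, 0).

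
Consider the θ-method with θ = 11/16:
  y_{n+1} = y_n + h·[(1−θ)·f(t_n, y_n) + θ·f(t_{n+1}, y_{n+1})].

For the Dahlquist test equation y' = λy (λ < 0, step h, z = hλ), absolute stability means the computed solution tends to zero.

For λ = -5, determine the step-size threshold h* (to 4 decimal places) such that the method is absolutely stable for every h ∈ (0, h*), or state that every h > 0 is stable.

interval (−∞, 0). Any h>0 works for λ=-5.

Test eqn y'=λy, z=hλ:
  y_{n+1} = y_n + z·[5/16·y_n + 11/16·y_{n+1}] ⇒ (1 − 11/16z)y_{n+1} = (1 + 5/16z)y_n
  R(z) = (1 + 5/16z)/(1 − 11/16z).

Solve |R(x)|<1 on ℝ⁻.
x=-0.79: |R|=0.4881
x=-2: |R|=0.1579
x=-10: |R|=0.2698
x=-100: |R|=0.4337
θ=11/16≥1/2 ⇒ |1+5/16x|<|1−11/16x| ∀x<0 ⇒ unbounded interval.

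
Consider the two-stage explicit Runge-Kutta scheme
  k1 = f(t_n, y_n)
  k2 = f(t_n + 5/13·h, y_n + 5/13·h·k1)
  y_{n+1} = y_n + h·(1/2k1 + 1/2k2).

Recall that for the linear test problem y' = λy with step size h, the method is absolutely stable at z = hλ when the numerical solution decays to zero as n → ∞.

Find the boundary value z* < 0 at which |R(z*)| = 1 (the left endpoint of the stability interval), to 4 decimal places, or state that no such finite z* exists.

Test eqn y'=λy, z=hλ:
  k1=λy_n ⇒ h·k1=z·y_n;  k2=λ(1+5/13z)y_n ⇒ h·k2=z(1+5/13z)y_n
  y_{n+1}/y_n = 1 + 1/2z + 1/2z(1+5/13z) = 1 + z + 5/26z²
  R(z) = 1 + z + 5/26z².

Need |R(x)|<1, x<0.
x=-0.76: |R|=0.3511
R=1: x+5/26x²=0 ⇒ x=−26/5=-5.2000; min R=1−1/(4·5/26)=-0.3000>−1
Confirm numerically:
  x=-4.666: |R|=0.52084 <1
  x=-3.528: |R|=0.13439 <1
  x=-2.385: |R|=0.29111 <1
  x=-2.227: |R|=0.27324 <1
  x=-5.462: |R|=1.27520 >1
  x=-5.364: |R|=1.16917 >1
Stable set (-5.2000, 0).

left endpoint -5.2000.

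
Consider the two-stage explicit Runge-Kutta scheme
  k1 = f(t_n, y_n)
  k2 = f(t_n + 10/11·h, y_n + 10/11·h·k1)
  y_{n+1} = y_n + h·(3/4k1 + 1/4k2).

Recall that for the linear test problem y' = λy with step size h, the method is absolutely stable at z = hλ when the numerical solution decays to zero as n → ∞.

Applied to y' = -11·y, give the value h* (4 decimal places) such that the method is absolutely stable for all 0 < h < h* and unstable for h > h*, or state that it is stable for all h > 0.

(-4.4000,0); λ=-11 ⇒ h* = (22/5)/11 = 0.4000.

Test eqn y'=λy, z=hλ:
  k1=λy_n ⇒ h·k1=z·y_n;  k2=λ(1+10/11z)y_n ⇒ h·k2=z(1+10/11z)y_n
  y_{n+1}/y_n = 1 + 3/4z + 1/4z(1+10/11z) = 1 + z + 5/22z²
  Hence R(z) = 1 + z + 5/22z².

Solve |R(x)|<1 on ℝ⁻.
x=-1.48: |R|=0.0178
R=1: x+5/22x²=0 ⇒ x=−22/5=-4.4000; min R=1−1/(4·5/22)=-0.1000>−1
Confirm numerically:
  x=-3.504: |R|=0.28646 <1
  x=-3.502: |R|=0.28527 <1
  x=-3.384: |R|=0.21860 <1
  x=-2.236: |R|=0.09971 <1
  x=-4.805: |R|=1.44228 >1
  x=-4.629: |R|=1.24092 >1
So |R|<1 on (-4.4000, 0).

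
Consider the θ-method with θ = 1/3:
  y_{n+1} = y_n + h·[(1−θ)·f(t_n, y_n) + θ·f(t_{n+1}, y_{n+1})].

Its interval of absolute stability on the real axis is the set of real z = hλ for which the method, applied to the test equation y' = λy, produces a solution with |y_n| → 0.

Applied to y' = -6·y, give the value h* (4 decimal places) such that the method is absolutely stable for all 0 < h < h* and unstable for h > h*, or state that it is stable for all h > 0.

(-6.0000,0); λ=-6 ⇒ h* = (6)/6 = 1.0000.

With y'=λy (z=hλ):
  y_{n+1} = y_n + z·[2/3·y_n + 1/3·y_{n+1}] ⇒ (1 − 1/3z)y_{n+1} = (1 + 2/3z)y_n
  ⇒ R(z) = (1 + 2/3z)/(1 − 1/3z).

Find x<0 with |R(x)|<1.
x=-0.78: |R|=0.3810
R=−1: 1+2/3x = −1+1/3x ⇒ -1/3x=2 ⇒ x=2/(-1/3)=-6.0000
Confirm numerically:
  x=-5.485: |R|=0.93930 <1
  x=-3.807: |R|=0.67783 <1
  x=-3.154: |R|=0.53754 <1
  x=-6.559: |R|=1.05848 >1
  x=-6.484: |R|=1.05103 >1
Stable set (-6.0000, 0).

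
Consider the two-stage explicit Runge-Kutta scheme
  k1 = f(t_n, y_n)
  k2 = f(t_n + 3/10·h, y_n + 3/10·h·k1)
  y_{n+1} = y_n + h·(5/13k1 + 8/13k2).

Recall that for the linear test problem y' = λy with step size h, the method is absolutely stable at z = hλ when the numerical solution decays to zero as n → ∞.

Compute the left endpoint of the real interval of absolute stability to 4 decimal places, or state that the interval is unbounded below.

On y'=λy, z=hλ:
  k1=λy_n ⇒ h·k1=z·y_n;  k2=λ(1+3/10z)y_n ⇒ h·k2=z(1+3/10z)y_n
  y_{n+1}/y_n = 1 + 5/13z + 8/13z(1+3/10z) = 1 + z + 12/65z²
  R(z) = 1 + z + 12/65z².

Boundary: |R(x)|=1, x<0.
x=-0.54: |R|=0.5138
R=1: x+12/65x²=0 ⇒ x=−65/12=-5.4167; min R=1−1/(4·12/65)=-0.3542>−1
Confirm numerically:
  x=-5.087: |R|=0.69040 <1
  x=-4.759: |R|=0.42218 <1
  x=-2.683: |R|=0.35405 <1
  x=-5.947: |R|=1.58226 >1
  x=-5.509: |R|=1.09391 >1
  x=-5.439: |R|=1.02243 >1
Stable set (-5.4167, 0).

left endpoint -5.4167.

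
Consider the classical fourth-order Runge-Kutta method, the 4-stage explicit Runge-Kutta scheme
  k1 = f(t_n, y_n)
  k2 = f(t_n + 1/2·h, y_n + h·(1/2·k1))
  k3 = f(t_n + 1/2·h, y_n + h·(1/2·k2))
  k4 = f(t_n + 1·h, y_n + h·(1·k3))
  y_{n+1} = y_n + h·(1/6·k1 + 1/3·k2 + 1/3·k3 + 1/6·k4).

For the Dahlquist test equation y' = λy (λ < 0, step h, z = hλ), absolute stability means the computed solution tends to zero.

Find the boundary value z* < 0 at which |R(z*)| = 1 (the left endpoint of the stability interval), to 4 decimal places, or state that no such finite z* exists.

Test eqn y'=λy, z=hλ:
  order 4, 4-stage ⇒ R(z)=1+z+z^2/2+z^3/6+z^4/24
  (e.g. R(-1.74)=0.27773, |R|=0.27773)

Solve |R(x)|<1 on ℝ⁻.
x=-1.74: |R|=0.2777
|R(-3.12)|=1.6336 |R(-3.08)|=1.5432 |R(-2.44)|=0.5926
Bisect:
  x_lo=-3.6376 |R|=3.2515  x_hi=-0.3193 |R|=0.7267
  mid=-1.97845 |R|=0.32638 →hi
  mid=-2.80800 |R|=1.03478 →lo
  mid=-2.39322 |R|=0.55285 →hi
  mid=-2.60061 |R|=0.75544 →hi
  mid=-2.70431 |R|=0.88461 →hi
  mid=-2.75616 |R|=0.95695 →hi
  mid=-2.78208 |R|=0.99516 →hi
  mid=-2.79504 |R|=1.01480 →lo
  mid=-2.78856 |R|=1.00494 →lo
  mid=-2.78532 |R|=1.00004 →lo
  ...
  [-2.78532,-2.78512] ⇒ x*=-2.7853
So |R|<1 on (-2.7853, 0).

z* = -2.7853.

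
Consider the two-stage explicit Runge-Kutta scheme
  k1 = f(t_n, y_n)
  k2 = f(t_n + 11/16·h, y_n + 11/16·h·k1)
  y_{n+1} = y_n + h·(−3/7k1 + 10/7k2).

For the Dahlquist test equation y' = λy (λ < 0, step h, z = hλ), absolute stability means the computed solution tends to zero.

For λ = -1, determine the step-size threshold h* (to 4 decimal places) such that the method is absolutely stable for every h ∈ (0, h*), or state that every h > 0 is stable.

Test eqn y'=λy, z=hλ:
  k1=λy_n ⇒ h·k1=z·y_n;  k2=λ(1+11/16z)y_n ⇒ h·k2=z(1+11/16z)y_n
  y_{n+1}/y_n = 1 − 3/7z + 10/7z(1+11/16z) = 1 + z + 55/56z²
  Hence R(z) = 1 + z + 55/56z².

Need |R(x)|<1, x<0.
x=-1.64: |R|=2.0016
R=1: x+55/56x²=0 ⇒ x=−56/55=-1.0182; min R=1−1/(4·55/56)=0.7455>−1
Confirm numerically:
  x=-0.487: |R|=0.74593 <1
  x=-0.449: |R|=0.74900 <1
  x=-0.441: |R|=0.75001 <1
  x=-1.598: |R|=1.91000 >1
  x=-1.431: |R|=1.58019 >1
So |R|<1 on (-1.0182, 0).

(-1.0182,0); λ=-1 ⇒ h* = (56/55)/1 = 1.0182.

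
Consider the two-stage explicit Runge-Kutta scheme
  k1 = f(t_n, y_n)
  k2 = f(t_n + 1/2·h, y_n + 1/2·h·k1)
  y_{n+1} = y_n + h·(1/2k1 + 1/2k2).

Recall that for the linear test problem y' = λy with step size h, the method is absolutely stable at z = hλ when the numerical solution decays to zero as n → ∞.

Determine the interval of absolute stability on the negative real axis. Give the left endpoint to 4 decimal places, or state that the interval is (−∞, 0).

z∈(-4.0000,0).

Set f=λy, z=hλ:
  k1=λy_n ⇒ h·k1=z·y_n;  k2=λ(1+1/2z)y_n ⇒ h·k2=z(1+1/2z)y_n
  y_{n+1}/y_n = 1 + 1/2z + 1/2z(1+1/2z) = 1 + z + 1/4z²
  Hence R(z) = 1 + z + 1/4z².

Need |R(x)|<1, x<0.
x=-0.33: |R|=0.6972
R=1: x+1/4x²=0 ⇒ x=−4=-4.0000; min R=1−1/(4·1/4)=0.0000>−1
Confirm numerically:
  x=-3.159: |R|=0.33582 <1
  x=-2.397: |R|=0.03940 <1
  x=-1.920: |R|=0.00160 <1
  x=-4.549: |R|=1.62435 >1
  x=-4.448: |R|=1.49818 >1
  x=-4.300: |R|=1.32250 >1
So |R|<1 on (-4.0000, 0).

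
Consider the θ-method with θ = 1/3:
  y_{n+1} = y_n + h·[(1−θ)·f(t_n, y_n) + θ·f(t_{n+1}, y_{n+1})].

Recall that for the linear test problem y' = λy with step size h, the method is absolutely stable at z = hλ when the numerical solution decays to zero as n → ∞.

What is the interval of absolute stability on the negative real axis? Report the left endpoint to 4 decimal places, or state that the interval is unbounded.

z∈(-6.0000,0).

Test eqn y'=λy, z=hλ:
  y_{n+1} = y_n + z·[2/3·y_n + 1/3·y_{n+1}] ⇒ (1 − 1/3z)y_{n+1} = (1 + 2/3z)y_n
  ⇒ R(z) = (1 + 2/3z)/(1 − 1/3z).

Find x<0 with |R(x)|<1.
x=-1.22: |R|=0.1327
R=−1: 1+2/3x = −1+1/3x ⇒ -1/3x=2 ⇒ x=2/(-1/3)=-6.0000
Confirm numerically:
  x=-4.833: |R|=0.85101 <1
  x=-4.548: |R|=0.80763 <1
  x=-3.737: |R|=0.66409 <1
  x=-6.377: |R|=1.04020 >1
  x=-6.300: |R|=1.03226 >1
  x=-6.155: |R|=1.01693 >1
Stable set (-6.0000, 0).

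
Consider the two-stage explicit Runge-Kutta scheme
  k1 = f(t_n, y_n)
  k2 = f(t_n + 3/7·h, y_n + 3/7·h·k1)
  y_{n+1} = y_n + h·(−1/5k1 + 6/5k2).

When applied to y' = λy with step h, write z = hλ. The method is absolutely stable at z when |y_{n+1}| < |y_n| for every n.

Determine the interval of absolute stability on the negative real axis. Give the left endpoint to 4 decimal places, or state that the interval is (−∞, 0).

Test eqn y'=λy, z=hλ:
  k1=λy_n ⇒ h·k1=z·y_n;  k2=λ(1+3/7z)y_n ⇒ h·k2=z(1+3/7z)y_n
  y_{n+1}/y_n = 1 − 1/5z + 6/5z(1+3/7z) = 1 + z + 18/35z²
  so R(z) = 1 + z + 18/35z².

Find x<0 with |R(x)|<1.
x=-1.57: |R|=0.6977
R=1: x+18/35x²=0 ⇒ x=−35/18=-1.9444; min R=1−1/(4·18/35)=0.5139>−1
Confirm numerically:
  x=-1.319: |R|=0.57573 <1
  x=-1.082: |R|=0.52009 <1
  x=-0.968: |R|=0.51390 <1
  x=-0.858: |R|=0.52060 <1
  x=-2.463: |R|=1.65685 >1
  x=-2.114: |R|=1.18434 >1
  x=-2.089: |R|=1.15530 >1
Stable set (-1.9444, 0).

(-1.9444, 0).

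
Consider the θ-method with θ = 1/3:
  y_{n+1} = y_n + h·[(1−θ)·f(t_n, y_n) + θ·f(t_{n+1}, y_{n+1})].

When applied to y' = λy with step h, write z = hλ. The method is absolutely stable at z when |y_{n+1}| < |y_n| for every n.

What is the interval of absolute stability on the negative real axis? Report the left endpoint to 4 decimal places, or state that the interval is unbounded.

Set f=λy, z=hλ:
  y_{n+1} = y_n + z·[2/3·y_n + 1/3·y_{n+1}] ⇒ (1 − 1/3z)y_{n+1} = (1 + 2/3z)y_n
  R(z) = (1 + 2/3z)/(1 − 1/3z).

Boundary: |R(x)|=1, x<0.
x=-0.64: |R|=0.4725
R=−1: 1+2/3x = −1+1/3x ⇒ -1/3x=2 ⇒ x=2/(-1/3)=-6.0000
Confirm numerically:
  x=-4.452: |R|=0.79227 <1
  x=-3.715: |R|=0.65972 <1
  x=-3.440: |R|=0.60248 <1
  x=-6.388: |R|=1.04133 >1
  x=-6.353: |R|=1.03774 >1
  x=-6.102: |R|=1.01121 >1
Interval (-6.0000, 0).

(-6.0000, 0).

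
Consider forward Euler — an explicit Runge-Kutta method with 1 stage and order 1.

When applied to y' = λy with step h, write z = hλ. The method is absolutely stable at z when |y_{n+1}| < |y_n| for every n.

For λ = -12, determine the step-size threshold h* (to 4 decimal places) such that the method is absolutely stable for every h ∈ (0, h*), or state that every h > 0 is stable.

On y'=λy, z=hλ:
  order 1, 1-stage ⇒ R(z)=1+z
  (e.g. R(-1.36)=-0.36000, |R|=0.36000)

Find x<0 with |R(x)|<1.
x=-1.36: |R|=0.3600
|R(-2.04)|=1.0400 |R(-1.69)|=0.6900 |R(-1.01)|=0.0100
Bisect:
  x_lo=-2.6775 |R|=1.6775  x_hi=-0.2459 |R|=0.7541
  mid=-1.46169 |R|=0.46169 →hi
  mid=-2.06960 |R|=1.06960 →lo
  mid=-1.76565 |R|=0.76565 →hi
  mid=-1.91763 |R|=0.91763 →hi
  mid=-1.99362 |R|=0.99362 →hi
  mid=-2.03161 |R|=1.03161 →lo
  mid=-2.01261 |R|=1.01261 →lo
  ...
  [-2.00015,-2.00000] ⇒ x*=-2.0000
Interval (-2.0000, 0).

(-2.0000,0); λ=-12 ⇒ h* = 0.1667.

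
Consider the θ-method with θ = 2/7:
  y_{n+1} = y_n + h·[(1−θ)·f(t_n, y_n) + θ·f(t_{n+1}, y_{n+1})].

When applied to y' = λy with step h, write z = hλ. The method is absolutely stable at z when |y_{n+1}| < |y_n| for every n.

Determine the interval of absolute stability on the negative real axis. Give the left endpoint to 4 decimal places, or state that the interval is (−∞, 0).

On y'=λy, z=hλ:
  y_{n+1} = y_n + z·[5/7·y_n + 2/7·y_{n+1}] ⇒ (1 − 2/7z)y_{n+1} = (1 + 5/7z)y_n
  Hence R(z) = (1 + 5/7z)/(1 − 2/7z).

Find x<0 with |R(x)|<1.
x=-0.87: |R|=0.3032
R=−1: 1+5/7x = −1+2/7x ⇒ -3/7x=2 ⇒ x=2/(-3/7)=-4.6667
Confirm numerically:
  x=-3.716: |R|=0.80238 <1
  x=-2.959: |R|=0.60342 <1
  x=-2.120: |R|=0.32028 <1
  x=-2.102: |R|=0.31328 <1
  x=-5.050: |R|=1.06725 >1
  x=-4.764: |R|=1.01767 >1
Stable set (-4.6667, 0).

(-4.6667, 0).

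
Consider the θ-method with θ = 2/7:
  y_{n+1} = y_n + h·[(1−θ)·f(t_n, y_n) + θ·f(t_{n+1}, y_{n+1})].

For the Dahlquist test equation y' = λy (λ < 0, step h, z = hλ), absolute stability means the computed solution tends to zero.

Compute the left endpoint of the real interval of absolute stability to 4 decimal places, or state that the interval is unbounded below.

left endpoint -4.6667.

Set f=λy, z=hλ:
  y_{n+1} = y_n + z·[5/7·y_n + 2/7·y_{n+1}] ⇒ (1 − 2/7z)y_{n+1} = (1 + 5/7z)y_n
  so R(z) = (1 + 5/7z)/(1 − 2/7z).

Need |R(x)|<1, x<0.
x=-0.36: |R|=0.6736
R=−1: 1+5/7x = −1+2/7x ⇒ -3/7x=2 ⇒ x=2/(-3/7)=-4.6667
Confirm numerically:
  x=-4.486: |R|=0.96607 <1
  x=-3.066: |R|=0.63433 <1
  x=-2.414: |R|=0.42864 <1
  x=-5.036: |R|=1.06490 >1
  x=-4.876: |R|=1.03749 >1
  x=-4.856: |R|=1.03399 >1
So |R|<1 on (-4.6667, 0).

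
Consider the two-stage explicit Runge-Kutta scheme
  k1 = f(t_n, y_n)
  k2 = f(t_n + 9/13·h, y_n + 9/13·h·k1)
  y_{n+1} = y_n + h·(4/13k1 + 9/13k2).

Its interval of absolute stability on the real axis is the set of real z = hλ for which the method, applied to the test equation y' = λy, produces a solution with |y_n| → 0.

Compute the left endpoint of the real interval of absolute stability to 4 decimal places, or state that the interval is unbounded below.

z* = -2.0864.

With y'=λy (z=hλ):
  k1=λy_n ⇒ h·k1=z·y_n;  k2=λ(1+9/13z)y_n ⇒ h·k2=z(1+9/13z)y_n
  y_{n+1}/y_n = 1 + 4/13z + 9/13z(1+9/13z) = 1 + z + 81/169z²
  R(z) = 1 + z + 81/169z².

Find x<0 with |R(x)|<1.
x=-0.67: |R|=0.5452
R=1: x+81/169x²=0 ⇒ x=−169/81=-2.0864; min R=1−1/(4·81/169)=0.4784>−1
Confirm numerically:
  x=-1.989: |R|=0.90713 <1
  x=-1.499: |R|=0.57796 <1
  x=-1.414: |R|=0.54429 <1
  x=-1.039: |R|=0.47840 <1
  x=-2.470: |R|=1.45410 >1
  x=-2.371: |R|=1.32340 >1
  x=-2.364: |R|=1.31451 >1
Interval (-2.0864, 0).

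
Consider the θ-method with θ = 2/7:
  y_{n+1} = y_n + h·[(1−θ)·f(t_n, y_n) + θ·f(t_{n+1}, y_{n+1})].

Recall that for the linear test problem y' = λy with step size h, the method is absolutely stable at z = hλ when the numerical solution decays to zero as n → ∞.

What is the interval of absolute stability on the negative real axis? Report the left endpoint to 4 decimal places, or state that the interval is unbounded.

z∈(-4.6667,0).

On y'=λy, z=hλ:
  y_{n+1} = y_n + z·[5/7·y_n + 2/7·y_{n+1}] ⇒ (1 − 2/7z)y_{n+1} = (1 + 5/7z)y_n
  ⇒ R(z) = (1 + 5/7z)/(1 − 2/7z).

Find x<0 with |R(x)|<1.
x=-1.75: |R|=0.1667
R=−1: 1+5/7x = −1+2/7x ⇒ -3/7x=2 ⇒ x=2/(-3/7)=-4.6667
Confirm numerically:
  x=-4.304: |R|=0.93029 <1
  x=-4.150: |R|=0.89869 <1
  x=-4.109: |R|=0.89006 <1
  x=-4.948: |R|=1.04995 >1
  x=-4.772: |R|=1.01910 >1
  x=-4.757: |R|=1.01641 >1
Interval (-4.6667, 0).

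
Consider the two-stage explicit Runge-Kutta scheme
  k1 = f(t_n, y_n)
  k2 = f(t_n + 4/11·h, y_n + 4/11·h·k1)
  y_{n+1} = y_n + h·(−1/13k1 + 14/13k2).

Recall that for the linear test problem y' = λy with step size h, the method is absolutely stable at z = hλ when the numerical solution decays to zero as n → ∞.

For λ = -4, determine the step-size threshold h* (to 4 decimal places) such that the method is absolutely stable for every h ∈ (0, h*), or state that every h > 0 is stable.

(-2.5536,0); λ=-4 ⇒ h* = (143/56)/4 = 0.6384.

With y'=λy (z=hλ):
  k1=λy_n ⇒ h·k1=z·y_n;  k2=λ(1+4/11z)y_n ⇒ h·k2=z(1+4/11z)y_n
  y_{n+1}/y_n = 1 − 1/13z + 14/13z(1+4/11z) = 1 + z + 56/143z²
  R(z) = 1 + z + 56/143z².

Need |R(x)|<1, x<0.
x=-1.75: |R|=0.4493
R=1: x+56/143x²=0 ⇒ x=−143/56=-2.5536; min R=1−1/(4·56/143)=0.3616>−1
Confirm numerically:
  x=-1.845: |R|=0.48804 <1
  x=-1.488: |R|=0.37908 <1
  x=-1.197: |R|=0.36410 <1
  x=-3.062: |R|=1.60966 >1
  x=-2.976: |R|=1.49231 >1
So |R|<1 on (-2.5536, 0).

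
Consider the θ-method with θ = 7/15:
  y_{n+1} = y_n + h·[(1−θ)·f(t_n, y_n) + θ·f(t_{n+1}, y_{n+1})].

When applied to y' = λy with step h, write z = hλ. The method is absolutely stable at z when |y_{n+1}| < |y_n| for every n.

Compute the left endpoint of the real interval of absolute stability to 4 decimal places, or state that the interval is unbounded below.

z* = -30.0000.

With y'=λy (z=hλ):
  y_{n+1} = y_n + z·[8/15·y_n + 7/15·y_{n+1}] ⇒ (1 − 7/15z)y_{n+1} = (1 + 8/15z)y_n
  R(z) = (1 + 8/15z)/(1 − 7/15z).

Need |R(x)|<1, x<0.
x=-1.2: |R|=0.2308
R=−1: 1+8/15x = −1+7/15x ⇒ -1/15x=2 ⇒ x=2/(-1/15)=-30.0000
Confirm numerically:
  x=-29.008: |R|=0.99545 <1
  x=-23.536: |R|=0.96404 <1
  x=-16.443: |R|=0.89580 <1
  x=-15.711: |R|=0.88567 <1
  x=-30.297: |R|=1.00131 >1
  x=-30.222: |R|=1.00098 >1
Stable set (-30.0000, 0).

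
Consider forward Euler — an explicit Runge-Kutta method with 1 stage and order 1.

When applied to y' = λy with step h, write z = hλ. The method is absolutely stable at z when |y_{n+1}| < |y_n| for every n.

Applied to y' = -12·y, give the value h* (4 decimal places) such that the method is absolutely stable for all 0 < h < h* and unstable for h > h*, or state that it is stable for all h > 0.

Test eqn y'=λy, z=hλ:
  order 1, 1-stage ⇒ R(z)=1+z
  (e.g. R(-1.55)=-0.55000, |R|=0.55000)

Solve |R(x)|<1 on ℝ⁻.
x=-1.55: |R|=0.5500
|R(-1.13)|=0.1300 |R(-0.6)|=0.4000 |R(-0.53)|=0.4700
Bisect:
  x_lo=-2.3700 |R|=1.3700  x_hi=-0.0679 |R|=0.9321
  mid=-1.21897 |R|=0.21897 →hi
  mid=-1.79451 |R|=0.79451 →hi
  mid=-2.08228 |R|=1.08228 →lo
  mid=-1.93839 |R|=0.93839 →hi
  mid=-2.01033 |R|=1.01033 →lo
  mid=-1.97436 |R|=0.97436 →hi
  mid=-1.99235 |R|=0.99235 →hi
  mid=-2.00134 |R|=1.00134 →lo
  mid=-1.99684 |R|=0.99684 →hi
  mid=-1.99909 |R|=0.99909 →hi
  ...
  [-2.00008,-1.99994] ⇒ x*=-2.0000
So |R|<1 on (-2.0000, 0).

(-2.0000,0); λ=-12 ⇒ h* = 0.1667.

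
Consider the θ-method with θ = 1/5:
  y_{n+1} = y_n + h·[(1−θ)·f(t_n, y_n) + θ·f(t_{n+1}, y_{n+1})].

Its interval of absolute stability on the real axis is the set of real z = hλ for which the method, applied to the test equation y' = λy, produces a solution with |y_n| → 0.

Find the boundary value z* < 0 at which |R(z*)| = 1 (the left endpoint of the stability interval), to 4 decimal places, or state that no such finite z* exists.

left endpoint -3.3333.

Set f=λy, z=hλ:
  y_{n+1} = y_n + z·[4/5·y_n + 1/5·y_{n+1}] ⇒ (1 − 1/5z)y_{n+1} = (1 + 4/5z)y_n
  R(z) = (1 + 4/5z)/(1 − 1/5z).

Boundary: |R(x)|=1, x<0.
x=-1.11: |R|=0.0917
R=−1: 1+4/5x = −1+1/5x ⇒ -3/5x=2 ⇒ x=2/(-3/5)=-3.3333
Confirm numerically:
  x=-2.811: |R|=0.79939 <1
  x=-2.530: |R|=0.67995 <1
  x=-1.998: |R|=0.42755 <1
  x=-1.512: |R|=0.16093 <1
  x=-3.604: |R|=1.09437 >1
  x=-3.451: |R|=1.04177 >1
Interval (-3.3333, 0).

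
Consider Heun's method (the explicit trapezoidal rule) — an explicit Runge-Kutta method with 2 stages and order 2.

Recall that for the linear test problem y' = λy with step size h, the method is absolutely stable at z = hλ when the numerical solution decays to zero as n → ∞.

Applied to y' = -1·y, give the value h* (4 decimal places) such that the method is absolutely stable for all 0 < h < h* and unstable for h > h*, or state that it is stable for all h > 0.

(-2.0000,0); λ=-1 ⇒ h* = 2.0000.

On y'=λy, z=hλ:
  order 2, 2-stage ⇒ R(z)=1+z+z^2/2
  (e.g. R(-1.59)=0.67405, |R|=0.67405)

Boundary: |R(x)|=1, x<0.
x=-1.59: |R|=0.6741
|R(-2.38)|=1.4522 |R(-2.31)|=1.3580 |R(-1.12)|=0.5072
Bisect:
  x_lo=-2.5245 |R|=1.6620  x_hi=-0.1823 |R|=0.8343
  mid=-1.35336 |R|=0.56243 →hi
  mid=-1.93891 |R|=0.94077 →hi
  mid=-2.23168 |R|=1.25852 →lo
  mid=-2.08529 |R|=1.08893 →lo
  mid=-2.01210 |R|=1.01217 →lo
  mid=-1.97550 |R|=0.97580 →hi
  mid=-1.99380 |R|=0.99382 →hi
  mid=-2.00295 |R|=1.00296 →lo
  mid=-1.99838 |R|=0.99838 →hi
  mid=-2.00066 |R|=1.00066 →lo
  ...
  [-2.00009,-1.99995] ⇒ x*=-2.0000
Interval (-2.0000, 0).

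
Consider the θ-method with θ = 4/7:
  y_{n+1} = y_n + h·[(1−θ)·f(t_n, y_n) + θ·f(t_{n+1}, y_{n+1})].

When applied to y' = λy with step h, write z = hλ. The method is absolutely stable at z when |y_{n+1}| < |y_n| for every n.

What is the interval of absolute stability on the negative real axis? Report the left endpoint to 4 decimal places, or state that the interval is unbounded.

Set f=λy, z=hλ:
  y_{n+1} = y_n + z·[3/7·y_n + 4/7·y_{n+1}] ⇒ (1 − 4/7z)y_{n+1} = (1 + 3/7z)y_n
  ⇒ R(z) = (1 + 3/7z)/(1 − 4/7z).

Need |R(x)|<1, x<0.
x=-1.09: |R|=0.3283
x=-2: |R|=0.0667
x=-10: |R|=0.4894
x=-100: |R|=0.7199
θ=4/7≥1/2 ⇒ |1+3/7x|<|1−4/7x| ∀x<0 ⇒ interval (−∞,0).

unbounded; (−∞, 0).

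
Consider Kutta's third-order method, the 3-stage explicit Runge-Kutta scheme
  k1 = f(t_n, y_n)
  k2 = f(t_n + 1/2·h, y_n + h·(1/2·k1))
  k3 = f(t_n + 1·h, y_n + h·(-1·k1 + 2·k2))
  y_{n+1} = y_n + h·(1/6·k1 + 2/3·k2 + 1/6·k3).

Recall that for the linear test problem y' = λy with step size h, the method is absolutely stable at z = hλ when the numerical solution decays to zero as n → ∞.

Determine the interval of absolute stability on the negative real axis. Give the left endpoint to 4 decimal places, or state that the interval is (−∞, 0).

(-2.5127, 0).

With y'=λy (z=hλ):
  order 3, 3-stage ⇒ R(z)=1+z+z^2/2+z^3/6
  (e.g. R(-0.91)=0.37845, |R|=0.37845)

Find x<0 with |R(x)|<1.
x=-0.91: |R|=0.3785
|R(-2.09)|=0.4275 |R(-1.94)|=0.2751 |R(-1.48)|=0.0749
Bisect:
  x_lo=-3.2031 |R|=2.5503  x_hi=-0.1947 |R|=0.8230
  mid=-1.69888 |R|=0.07300 →hi
  mid=-2.45098 |R|=0.90129 →hi
  mid=-2.82703 |R|=1.59664 →lo
  mid=-2.63901 |R|=1.21999 →lo
  mid=-2.54499 |R|=1.05382 →lo
  mid=-2.49799 |R|=0.97590 →hi
  mid=-2.52149 |R|=1.01444 →lo
  ...
  [-2.51286,-2.51268] ⇒ x*=-2.5127
Interval (-2.5127, 0).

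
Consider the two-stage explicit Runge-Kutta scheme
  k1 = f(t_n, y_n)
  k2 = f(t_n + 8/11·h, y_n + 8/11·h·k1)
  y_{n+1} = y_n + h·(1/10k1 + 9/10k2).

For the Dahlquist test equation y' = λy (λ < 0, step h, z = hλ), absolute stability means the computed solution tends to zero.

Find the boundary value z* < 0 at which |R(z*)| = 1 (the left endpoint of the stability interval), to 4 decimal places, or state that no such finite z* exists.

left endpoint -1.5278.

Test eqn y'=λy, z=hλ:
  k1=λy_n ⇒ h·k1=z·y_n;  k2=λ(1+8/11z)y_n ⇒ h·k2=z(1+8/11z)y_n
  y_{n+1}/y_n = 1 + 1/10z + 9/10z(1+8/11z) = 1 + z + 36/55z²
  ⇒ R(z) = 1 + z + 36/55z².

Solve |R(x)|<1 on ℝ⁻.
x=-1.28: |R|=0.7924
R=1: x+36/55x²=0 ⇒ x=−55/36=-1.5278; min R=1−1/(4·36/55)=0.6181>−1
Confirm numerically:
  x=-1.488: |R|=0.96126 <1
  x=-1.373: |R|=0.86090 <1
  x=-1.221: |R|=0.75482 <1
  x=-1.048: |R|=0.67089 <1
  x=-2.099: |R|=1.78480 >1
  x=-2.066: |R|=1.72783 >1
  x=-2.001: |R|=1.61980 >1
So |R|<1 on (-1.5278, 0).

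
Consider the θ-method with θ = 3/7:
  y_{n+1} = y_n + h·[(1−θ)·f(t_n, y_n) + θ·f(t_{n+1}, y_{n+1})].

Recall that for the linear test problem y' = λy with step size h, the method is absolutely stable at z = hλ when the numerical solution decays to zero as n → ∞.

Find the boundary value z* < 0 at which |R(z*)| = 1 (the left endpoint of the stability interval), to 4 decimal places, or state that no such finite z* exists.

z* = -14.0000.

Set f=λy, z=hλ:
  y_{n+1} = y_n + z·[4/7·y_n + 3/7·y_{n+1}] ⇒ (1 − 3/7z)y_{n+1} = (1 + 4/7z)y_n
  R(z) = (1 + 4/7z)/(1 − 3/7z).

Need |R(x)|<1, x<0.
x=-0.82: |R|=0.3932
R=−1: 1+4/7x = −1+3/7x ⇒ -1/7x=2 ⇒ x=2/(-1/7)=-14.0000
Confirm numerically:
  x=-13.540: |R|=0.99034 <1
  x=-10.100: |R|=0.89544 <1
  x=-7.366: |R|=0.77201 <1
  x=-6.959: |R|=0.74743 <1
  x=-14.509: |R|=1.01007 >1
  x=-14.331: |R|=1.00662 >1
Stable set (-14.0000, 0).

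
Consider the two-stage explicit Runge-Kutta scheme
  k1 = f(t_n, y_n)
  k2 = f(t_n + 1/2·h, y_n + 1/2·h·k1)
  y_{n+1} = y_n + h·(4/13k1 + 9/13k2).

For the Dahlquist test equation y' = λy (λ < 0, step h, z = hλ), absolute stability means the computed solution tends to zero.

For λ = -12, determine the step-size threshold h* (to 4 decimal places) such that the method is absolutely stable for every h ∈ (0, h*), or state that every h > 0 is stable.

Test eqn y'=λy, z=hλ:
  k1=λy_n ⇒ h·k1=z·y_n;  k2=λ(1+1/2z)y_n ⇒ h·k2=z(1+1/2z)y_n
  y_{n+1}/y_n = 1 + 4/13z + 9/13z(1+1/2z) = 1 + z + 9/26z²
  ⇒ R(z) = 1 + z + 9/26z².

Solve |R(x)|<1 on ℝ⁻.
x=-1.8: |R|=0.3215
R=1: x+9/26x²=0 ⇒ x=−26/9=-2.8889; min R=1−1/(4·9/26)=0.2778>−1
Confirm numerically:
  x=-2.860: |R|=0.97140 <1
  x=-2.845: |R|=0.95678 <1
  x=-2.752: |R|=0.86960 <1
  x=-1.787: |R|=0.31840 <1
  x=-3.413: |R|=1.61920 >1
  x=-3.097: |R|=1.22310 >1
So |R|<1 on (-2.8889, 0).

(-2.8889,0); λ=-12 ⇒ h* = (26/9)/12 = 0.2407.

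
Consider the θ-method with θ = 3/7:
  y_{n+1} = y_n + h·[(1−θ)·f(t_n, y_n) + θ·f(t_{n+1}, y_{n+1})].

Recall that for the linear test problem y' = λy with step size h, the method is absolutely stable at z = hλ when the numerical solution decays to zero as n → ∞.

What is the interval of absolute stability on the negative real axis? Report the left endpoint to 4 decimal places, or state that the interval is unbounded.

(-14.0000, 0).

With y'=λy (z=hλ):
  y_{n+1} = y_n + z·[4/7·y_n + 3/7·y_{n+1}] ⇒ (1 − 3/7z)y_{n+1} = (1 + 4/7z)y_n
  ⇒ R(z) = (1 + 4/7z)/(1 − 3/7z).

Find x<0 with |R(x)|<1.
x=-1.54: |R|=0.0723
R=−1: 1+4/7x = −1+3/7x ⇒ -1/7x=2 ⇒ x=2/(-1/7)=-14.0000
Confirm numerically:
  x=-11.400: |R|=0.93689 <1
  x=-10.736: |R|=0.91675 <1
  x=-9.873: |R|=0.88730 <1
  x=-14.572: |R|=1.01128 >1
  x=-14.421: |R|=1.00838 >1
  x=-14.067: |R|=1.00136 >1
So |R|<1 on (-14.0000, 0).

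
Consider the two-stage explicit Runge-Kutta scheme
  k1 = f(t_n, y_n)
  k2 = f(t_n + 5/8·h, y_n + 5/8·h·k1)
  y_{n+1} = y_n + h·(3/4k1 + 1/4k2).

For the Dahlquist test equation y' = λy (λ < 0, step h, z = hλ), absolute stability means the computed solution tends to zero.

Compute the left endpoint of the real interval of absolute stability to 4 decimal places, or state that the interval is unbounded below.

Set f=λy, z=hλ:
  k1=λy_n ⇒ h·k1=z·y_n;  k2=λ(1+5/8z)y_n ⇒ h·k2=z(1+5/8z)y_n
  y_{n+1}/y_n = 1 + 3/4z + 1/4z(1+5/8z) = 1 + z + 5/32z²
  R(z) = 1 + z + 5/32z².

Solve |R(x)|<1 on ℝ⁻.
x=-0.73: |R|=0.3533
R=1: x+5/32x²=0 ⇒ x=−32/5=-6.4000; min R=1−1/(4·5/32)=-0.6000>−1
Confirm numerically:
  x=-4.873: |R|=0.16267 <1
  x=-4.168: |R|=0.45359 <1
  x=-2.651: |R|=0.55291 <1
  x=-6.906: |R|=1.54601 >1
  x=-6.540: |R|=1.14306 >1
  x=-6.456: |R|=1.05649 >1
Interval (-6.4000, 0).

left endpoint -6.4000.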